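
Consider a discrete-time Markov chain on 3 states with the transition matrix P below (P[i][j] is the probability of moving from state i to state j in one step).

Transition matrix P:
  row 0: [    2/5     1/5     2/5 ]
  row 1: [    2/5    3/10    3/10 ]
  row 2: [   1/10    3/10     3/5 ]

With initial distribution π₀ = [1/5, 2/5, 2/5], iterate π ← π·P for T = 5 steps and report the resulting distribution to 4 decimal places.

π = [0.2603, 0.2739, 0.4657]

t=0: π = [0.2000, 0.4000, 0.4000]
t=1: π = [0.2800, 0.2800, 0.4400]
t=2: π = [0.2680, 0.2720, 0.4600]
t=3: π = [0.2620, 0.2732, 0.4648]
t=4: π = [0.2606, 0.2738, 0.4656]
t=5: π = [0.2603, 0.2739, 0.4657]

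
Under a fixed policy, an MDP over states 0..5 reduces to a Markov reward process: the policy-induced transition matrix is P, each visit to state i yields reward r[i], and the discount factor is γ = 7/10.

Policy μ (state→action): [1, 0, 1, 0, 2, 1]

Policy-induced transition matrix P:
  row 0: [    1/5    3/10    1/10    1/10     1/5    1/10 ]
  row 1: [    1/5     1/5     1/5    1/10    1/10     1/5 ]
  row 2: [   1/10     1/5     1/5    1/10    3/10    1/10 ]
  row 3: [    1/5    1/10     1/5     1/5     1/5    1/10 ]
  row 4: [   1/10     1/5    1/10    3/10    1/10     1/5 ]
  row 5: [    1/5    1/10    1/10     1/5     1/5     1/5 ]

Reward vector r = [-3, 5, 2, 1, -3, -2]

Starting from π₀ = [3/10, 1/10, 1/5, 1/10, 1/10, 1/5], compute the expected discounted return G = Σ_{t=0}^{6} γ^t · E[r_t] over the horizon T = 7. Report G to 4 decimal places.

G = -0.4897

t=0: π = [0.3000, 0.1000, 0.2000, 0.1000, 0.1000, 0.2000], E[r] = -0.6000, γ^t·E[r] = -0.600000, running G = -0.600000
t=1: π = [0.1700, 0.2000, 0.1400, 0.1500, 0.2000, 0.1400], E[r] = 0.0400, γ^t·E[r] = 0.028000, running G = -0.572000
t=2: π = [0.1660, 0.1880, 0.1490, 0.1690, 0.1740, 0.1540], E[r] = 0.0790, γ^t·E[r] = 0.038710, running G = -0.533290
t=3: π = [0.1677, 0.1843, 0.1506, 0.1671, 0.1787, 0.1516], E[r] = 0.0474, γ^t·E[r] = 0.016258, running G = -0.517032
t=4: π = [0.1671, 0.1849, 0.1502, 0.1676, 0.1788, 0.1515], E[r] = 0.0521, γ^t·E[r] = 0.012509, running G = -0.504523
t=5: π = [0.1671, 0.1848, 0.1503, 0.1677, 0.1787, 0.1515], E[r] = 0.0519, γ^t·E[r] = 0.008723, running G = -0.495799
t=6: π = [0.1671, 0.1848, 0.1503, 0.1676, 0.1787, 0.1515], E[r] = 0.0518, γ^t·E[r] = 0.006094, running G = -0.489705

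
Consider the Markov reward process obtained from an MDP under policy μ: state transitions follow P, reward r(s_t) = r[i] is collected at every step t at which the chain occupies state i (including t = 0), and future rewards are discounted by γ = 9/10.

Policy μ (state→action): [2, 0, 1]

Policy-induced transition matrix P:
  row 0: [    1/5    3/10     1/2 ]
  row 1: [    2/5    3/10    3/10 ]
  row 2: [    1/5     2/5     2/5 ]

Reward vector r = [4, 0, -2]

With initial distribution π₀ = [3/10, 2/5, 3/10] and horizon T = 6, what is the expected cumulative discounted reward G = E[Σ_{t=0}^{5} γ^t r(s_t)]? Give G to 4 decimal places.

t=0: π = [0.3000, 0.4000, 0.3000], E[r] = 0.6000, γ^t·E[r] = 0.600000, running G = 0.600000
t=1: π = [0.2800, 0.3300, 0.3900], E[r] = 0.3400, γ^t·E[r] = 0.306000, running G = 0.906000
t=2: π = [0.2660, 0.3390, 0.3950], E[r] = 0.2740, γ^t·E[r] = 0.221940, running G = 1.127940
t=3: π = [0.2678, 0.3395, 0.3927], E[r] = 0.2858, γ^t·E[r] = 0.208348, running G = 1.336288
t=4: π = [0.2679, 0.3393, 0.3928], E[r] = 0.2859, γ^t·E[r] = 0.187605, running G = 1.523893
t=5: π = [0.2679, 0.3393, 0.3929], E[r] = 0.2857, γ^t·E[r] = 0.168697, running G = 1.692591

G = 1.6926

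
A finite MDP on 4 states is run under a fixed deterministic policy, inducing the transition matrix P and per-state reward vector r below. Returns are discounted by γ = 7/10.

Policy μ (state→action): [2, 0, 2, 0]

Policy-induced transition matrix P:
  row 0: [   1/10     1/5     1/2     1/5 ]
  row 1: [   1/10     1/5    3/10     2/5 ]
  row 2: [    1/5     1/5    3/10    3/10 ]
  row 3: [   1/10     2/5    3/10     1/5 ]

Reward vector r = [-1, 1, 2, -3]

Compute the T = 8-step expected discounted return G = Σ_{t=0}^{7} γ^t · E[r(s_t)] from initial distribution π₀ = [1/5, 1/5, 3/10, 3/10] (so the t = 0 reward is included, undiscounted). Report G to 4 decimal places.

G = -0.4124

t=0: π = [0.2000, 0.2000, 0.3000, 0.3000], E[r] = -0.3000, γ^t·E[r] = -0.300000, running G = -0.300000
t=1: π = [0.1300, 0.2600, 0.3400, 0.2700], E[r] = 0.0000, γ^t·E[r] = 0.000000, running G = -0.300000
t=2: π = [0.1340, 0.2540, 0.3260, 0.2860], E[r] = -0.0860, γ^t·E[r] = -0.042140, running G = -0.342140
t=3: π = [0.1326, 0.2572, 0.3268, 0.2834], E[r] = -0.0720, γ^t·E[r] = -0.024696, running G = -0.366836
t=4: π = [0.1327, 0.2567, 0.3265, 0.2841], E[r] = -0.0753, γ^t·E[r] = -0.018084, running G = -0.384920
t=5: π = [0.1327, 0.2568, 0.3265, 0.2840], E[r] = -0.0747, γ^t·E[r] = -0.012558, running G = -0.397479
t=6: π = [0.1327, 0.2568, 0.3265, 0.2840], E[r] = -0.0749, γ^t·E[r] = -0.008806, running G = -0.406285
t=7: π = [0.1327, 0.2568, 0.3265, 0.2840], E[r] = -0.0748, γ^t·E[r] = -0.006162, running G = -0.412447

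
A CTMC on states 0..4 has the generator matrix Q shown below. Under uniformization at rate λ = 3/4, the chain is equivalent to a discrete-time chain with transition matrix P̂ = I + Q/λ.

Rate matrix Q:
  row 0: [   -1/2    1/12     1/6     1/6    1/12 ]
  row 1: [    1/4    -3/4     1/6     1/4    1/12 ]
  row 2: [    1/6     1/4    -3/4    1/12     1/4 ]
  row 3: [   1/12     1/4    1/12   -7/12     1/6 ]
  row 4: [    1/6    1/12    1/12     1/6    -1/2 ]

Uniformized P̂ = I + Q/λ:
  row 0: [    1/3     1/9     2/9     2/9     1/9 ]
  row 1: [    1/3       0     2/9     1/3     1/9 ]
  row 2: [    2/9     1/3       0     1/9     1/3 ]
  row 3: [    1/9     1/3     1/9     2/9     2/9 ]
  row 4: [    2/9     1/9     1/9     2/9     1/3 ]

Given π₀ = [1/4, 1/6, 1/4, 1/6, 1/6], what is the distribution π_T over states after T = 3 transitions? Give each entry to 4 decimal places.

π = [0.2428, 0.1756, 0.1409, 0.2246, 0.2160]

t=0: π = [0.2500, 0.1667, 0.2500, 0.1667, 0.1667]
t=1: π = [0.2500, 0.1852, 0.1296, 0.2130, 0.2222]
t=2: π = [0.2469, 0.1667, 0.1451, 0.2284, 0.2130]
t=3: π = [0.2428, 0.1756, 0.1409, 0.2246, 0.2160]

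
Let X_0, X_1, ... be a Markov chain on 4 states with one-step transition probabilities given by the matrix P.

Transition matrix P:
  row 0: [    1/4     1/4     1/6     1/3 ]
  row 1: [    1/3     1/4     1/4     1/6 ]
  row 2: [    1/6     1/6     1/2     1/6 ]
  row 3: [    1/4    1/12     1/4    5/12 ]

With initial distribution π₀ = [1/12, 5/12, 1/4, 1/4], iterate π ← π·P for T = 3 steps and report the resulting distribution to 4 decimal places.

π = [0.2400, 0.1794, 0.3061, 0.2745]

t=0: π = [0.0833, 0.4167, 0.2500, 0.2500]
t=1: π = [0.2639, 0.1875, 0.3056, 0.2431]
t=2: π = [0.2402, 0.1840, 0.3044, 0.2714]
t=3: π = [0.2400, 0.1794, 0.3061, 0.2745]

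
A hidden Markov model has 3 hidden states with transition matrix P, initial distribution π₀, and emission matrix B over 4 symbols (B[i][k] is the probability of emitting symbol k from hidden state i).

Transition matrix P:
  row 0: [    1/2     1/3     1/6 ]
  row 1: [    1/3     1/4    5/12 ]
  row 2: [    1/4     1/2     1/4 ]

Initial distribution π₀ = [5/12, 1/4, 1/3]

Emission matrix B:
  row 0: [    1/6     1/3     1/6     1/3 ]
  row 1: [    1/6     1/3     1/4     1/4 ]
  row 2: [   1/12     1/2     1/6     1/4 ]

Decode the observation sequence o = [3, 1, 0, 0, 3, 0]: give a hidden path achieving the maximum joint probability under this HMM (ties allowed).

path = [0, 0, 0, 0, 0, 0]

t=0: δ = [1.389e-01, 6.250e-02, 8.333e-02]  (obs o_0=3)
t=1: δ = [2.315e-02, 1.543e-02, 1.302e-02]  ψ = [0, 0, 1]  (obs o_1=1)
t=2: δ = [1.929e-03, 1.286e-03, 5.358e-04]  ψ = [0, 0, 1]  (obs o_2=0)
t=3: δ = [1.608e-04, 1.072e-04, 4.465e-05]  ψ = [0, 0, 1]  (obs o_3=0)
t=4: δ = [2.679e-05, 1.340e-05, 1.116e-05]  ψ = [0, 0, 1]  (obs o_4=3)
t=5: δ = [2.233e-06, 1.488e-06, 4.651e-07]  ψ = [0, 0, 1]  (obs o_5=0)
backtrack: best end state = 0; path = [0, 0, 0, 0, 0, 0]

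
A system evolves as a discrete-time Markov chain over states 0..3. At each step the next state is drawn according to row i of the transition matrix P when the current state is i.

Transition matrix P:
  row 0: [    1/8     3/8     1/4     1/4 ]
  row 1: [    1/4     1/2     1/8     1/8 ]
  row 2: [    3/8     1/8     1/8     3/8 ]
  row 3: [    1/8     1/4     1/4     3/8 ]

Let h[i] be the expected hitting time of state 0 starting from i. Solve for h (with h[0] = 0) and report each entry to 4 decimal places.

h = [0.0000, 4.1348, 3.7753, 4.7640]

First-step conditioning: h[0] = 0; for i ≠ 0, h[i] = 1 + Σ_k P[i][k]·h[k].
  h[1] = 1 + 1/2·h[1] + 1/8·h[2] + 1/8·h[3]
  h[2] = 1 + 1/8·h[1] + 1/8·h[2] + 3/8·h[3]
  h[3] = 1 + 1/4·h[1] + 1/4·h[2] + 3/8·h[3]
Solving the 3×3 linear system over states ≠ 0 gives exactly h = [0, 368/89, 336/89, 424/89] (h[0] = 0 is the target).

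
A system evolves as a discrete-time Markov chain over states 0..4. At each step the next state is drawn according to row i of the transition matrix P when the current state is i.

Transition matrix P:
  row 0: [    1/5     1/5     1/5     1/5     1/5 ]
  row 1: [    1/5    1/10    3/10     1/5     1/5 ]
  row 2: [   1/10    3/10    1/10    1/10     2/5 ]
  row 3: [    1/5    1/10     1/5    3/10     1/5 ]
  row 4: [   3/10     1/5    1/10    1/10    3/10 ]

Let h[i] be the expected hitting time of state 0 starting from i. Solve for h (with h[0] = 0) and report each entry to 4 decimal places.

First-step conditioning: h[0] = 0; for i ≠ 0, h[i] = 1 + Σ_k P[i][k]·h[k].
  h[1] = 1 + 1/10·h[1] + 3/10·h[2] + 1/5·h[3] + 1/5·h[4]
  h[2] = 1 + 3/10·h[1] + 1/10·h[2] + 1/10·h[3] + 2/5·h[4]
  h[3] = 1 + 1/10·h[1] + 1/5·h[2] + 3/10·h[3] + 1/5·h[4]
  h[4] = 1 + 1/5·h[1] + 1/10·h[2] + 1/10·h[3] + 3/10·h[4]
Solving the 4×4 linear system over states ≠ 0 gives exactly h = [0, 9970/2067, 200/39, 3300/689, 2910/689] (h[0] = 0 is the target).

h = [0.0000, 4.8234, 5.1282, 4.7896, 4.2235]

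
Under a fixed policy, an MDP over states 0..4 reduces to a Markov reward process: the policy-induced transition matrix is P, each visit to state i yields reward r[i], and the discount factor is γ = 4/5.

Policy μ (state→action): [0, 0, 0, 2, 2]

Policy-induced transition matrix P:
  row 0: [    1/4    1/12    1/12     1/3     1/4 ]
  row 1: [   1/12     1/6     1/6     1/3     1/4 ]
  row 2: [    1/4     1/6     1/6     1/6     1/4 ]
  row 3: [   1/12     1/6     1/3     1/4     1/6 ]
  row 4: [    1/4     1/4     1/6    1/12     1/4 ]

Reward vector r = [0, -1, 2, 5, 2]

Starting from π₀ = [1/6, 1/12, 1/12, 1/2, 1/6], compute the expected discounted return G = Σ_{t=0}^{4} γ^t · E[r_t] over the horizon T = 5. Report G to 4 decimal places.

t=0: π = [0.1667, 0.0833, 0.0833, 0.5000, 0.1667], E[r] = 2.9167, γ^t·E[r] = 2.916667, running G = 2.916667
t=1: π = [0.1528, 0.1667, 0.2361, 0.2361, 0.2083], E[r] = 1.9028, γ^t·E[r] = 1.522222, running G = 4.438889
t=2: π = [0.1829, 0.1713, 0.1933, 0.2222, 0.2303], E[r] = 1.7870, γ^t·E[r] = 1.143704, running G = 5.582593
t=3: π = [0.1844, 0.1706, 0.1885, 0.2250, 0.2315], E[r] = 1.7944, γ^t·E[r] = 0.918716, running G = 6.501309
t=4: π = [0.1841, 0.1706, 0.1888, 0.2253, 0.2312], E[r] = 1.7960, γ^t·E[r] = 0.735648, running G = 7.236956

G = 7.2370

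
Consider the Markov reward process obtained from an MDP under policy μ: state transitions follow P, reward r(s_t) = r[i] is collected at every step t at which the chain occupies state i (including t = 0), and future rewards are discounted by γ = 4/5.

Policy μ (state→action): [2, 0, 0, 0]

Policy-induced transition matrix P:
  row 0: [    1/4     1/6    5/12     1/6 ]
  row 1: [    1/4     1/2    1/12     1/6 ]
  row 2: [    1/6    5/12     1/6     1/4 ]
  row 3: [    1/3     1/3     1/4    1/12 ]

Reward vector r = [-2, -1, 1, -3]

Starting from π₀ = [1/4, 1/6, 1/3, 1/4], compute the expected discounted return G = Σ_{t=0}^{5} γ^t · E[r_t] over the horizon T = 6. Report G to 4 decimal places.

G = -4.1759

t=0: π = [0.2500, 0.1667, 0.3333, 0.2500], E[r] = -1.0833, γ^t·E[r] = -1.083333, running G = -1.083333
t=1: π = [0.2431, 0.3472, 0.2361, 0.1736], E[r] = -1.1181, γ^t·E[r] = -0.894444, running G = -1.977778
t=2: π = [0.2448, 0.3704, 0.2130, 0.1719], E[r] = -1.1626, γ^t·E[r] = -0.744074, running G = -2.721852
t=3: π = [0.2466, 0.3720, 0.2113, 0.1701], E[r] = -1.1641, γ^t·E[r] = -0.596025, running G = -3.317877
t=4: π = [0.2466, 0.3718, 0.2115, 0.1701], E[r] = -1.1638, γ^t·E[r] = -0.476693, running G = -3.794570
t=5: π = [0.2466, 0.3718, 0.2115, 0.1701], E[r] = -1.1638, γ^t·E[r] = -0.381351, running G = -4.175921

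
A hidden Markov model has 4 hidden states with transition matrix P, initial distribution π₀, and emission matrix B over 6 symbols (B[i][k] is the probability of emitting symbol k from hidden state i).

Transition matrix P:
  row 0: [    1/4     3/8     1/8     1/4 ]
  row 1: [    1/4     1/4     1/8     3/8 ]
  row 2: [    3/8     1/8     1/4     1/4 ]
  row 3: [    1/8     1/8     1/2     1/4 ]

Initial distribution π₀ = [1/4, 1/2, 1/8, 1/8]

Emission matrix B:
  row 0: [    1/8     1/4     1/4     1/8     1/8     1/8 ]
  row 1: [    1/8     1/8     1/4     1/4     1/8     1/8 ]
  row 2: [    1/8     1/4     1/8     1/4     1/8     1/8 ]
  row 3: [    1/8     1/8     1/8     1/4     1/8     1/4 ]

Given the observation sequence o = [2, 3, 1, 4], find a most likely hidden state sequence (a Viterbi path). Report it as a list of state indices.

t=0: δ = [6.250e-02, 1.250e-01, 1.562e-02, 1.562e-02]  (obs o_0=2)
t=1: δ = [3.906e-03, 7.812e-03, 3.906e-03, 1.172e-02]  ψ = [1, 1, 1, 1]  (obs o_1=3)
t=2: δ = [4.883e-04, 2.441e-04, 1.465e-03, 3.662e-04]  ψ = [1, 1, 3, 1]  (obs o_2=1)
t=3: δ = [6.866e-05, 2.289e-05, 4.578e-05, 4.578e-05]  ψ = [2, 0, 2, 2]  (obs o_3=4)
backtrack: best end state = 0; path = [1, 3, 2, 0]

path = [1, 3, 2, 0]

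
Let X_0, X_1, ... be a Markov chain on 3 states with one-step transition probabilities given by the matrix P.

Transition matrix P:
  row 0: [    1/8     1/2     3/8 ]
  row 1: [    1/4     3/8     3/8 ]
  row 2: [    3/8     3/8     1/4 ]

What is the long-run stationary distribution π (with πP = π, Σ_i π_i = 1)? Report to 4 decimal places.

π = [0.2593, 0.4074, 0.3333]

Balance equations π_j = Σ_i π_i·P[i][j]:
  π_0 = 1/8·π_0 + 1/4·π_1 + 3/8·π_2
  π_1 = 1/2·π_0 + 3/8·π_1 + 3/8·π_2
  normalize: π_0 + π_1 + π_2 = 1
Solving the linear system gives exactly π = [7/27, 11/27, 1/3].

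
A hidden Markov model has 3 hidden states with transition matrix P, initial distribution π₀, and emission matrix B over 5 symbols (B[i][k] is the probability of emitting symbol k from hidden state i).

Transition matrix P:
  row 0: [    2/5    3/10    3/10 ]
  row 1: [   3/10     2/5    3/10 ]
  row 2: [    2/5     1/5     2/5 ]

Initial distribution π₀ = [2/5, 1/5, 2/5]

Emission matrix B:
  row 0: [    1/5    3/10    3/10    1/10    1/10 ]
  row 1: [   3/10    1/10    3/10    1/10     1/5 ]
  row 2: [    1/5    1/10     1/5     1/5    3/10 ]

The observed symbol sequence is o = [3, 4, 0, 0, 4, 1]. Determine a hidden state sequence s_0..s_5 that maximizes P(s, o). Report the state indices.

t=0: δ = [4.000e-02, 2.000e-02, 8.000e-02]  (obs o_0=3)
t=1: δ = [3.200e-03, 3.200e-03, 9.600e-03]  ψ = [2, 2, 2]  (obs o_1=4)
t=2: δ = [7.680e-04, 5.760e-04, 7.680e-04]  ψ = [2, 2, 2]  (obs o_2=0)
t=3: δ = [6.144e-05, 6.912e-05, 6.144e-05]  ψ = [0, 0, 2]  (obs o_3=0)
t=4: δ = [2.458e-06, 5.530e-06, 7.373e-06]  ψ = [0, 1, 2]  (obs o_4=4)
t=5: δ = [8.847e-07, 2.212e-07, 2.949e-07]  ψ = [2, 1, 2]  (obs o_5=1)
backtrack: best end state = 0; path = [2, 2, 2, 2, 2, 0]

path = [2, 2, 2, 2, 2, 0]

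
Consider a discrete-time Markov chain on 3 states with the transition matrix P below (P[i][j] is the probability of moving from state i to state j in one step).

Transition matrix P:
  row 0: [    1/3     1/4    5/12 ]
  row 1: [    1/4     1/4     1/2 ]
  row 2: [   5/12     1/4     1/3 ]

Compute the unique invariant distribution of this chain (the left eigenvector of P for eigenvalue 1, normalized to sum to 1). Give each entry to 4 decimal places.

π = [0.3462, 0.2500, 0.4038]

Balance equations π_j = Σ_i π_i·P[i][j]:
  π_0 = 1/3·π_0 + 1/4·π_1 + 5/12·π_2
  π_1 = 1/4·π_0 + 1/4·π_1 + 1/4·π_2
  normalize: π_0 + π_1 + π_2 = 1
Solving the linear system gives exactly π = [9/26, 1/4, 21/52].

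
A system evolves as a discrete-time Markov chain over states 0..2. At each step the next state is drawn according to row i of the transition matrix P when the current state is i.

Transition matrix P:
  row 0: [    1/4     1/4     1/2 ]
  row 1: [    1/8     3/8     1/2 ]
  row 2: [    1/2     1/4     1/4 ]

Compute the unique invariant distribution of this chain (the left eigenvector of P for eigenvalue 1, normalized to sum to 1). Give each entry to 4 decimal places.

π = [0.3143, 0.2857, 0.4000]

Balance equations π_j = Σ_i π_i·P[i][j]:
  π_0 = 1/4·π_0 + 1/8·π_1 + 1/2·π_2
  π_1 = 1/4·π_0 + 3/8·π_1 + 1/4·π_2
  normalize: π_0 + π_1 + π_2 = 1
Solving the linear system gives exactly π = [11/35, 2/7, 2/5].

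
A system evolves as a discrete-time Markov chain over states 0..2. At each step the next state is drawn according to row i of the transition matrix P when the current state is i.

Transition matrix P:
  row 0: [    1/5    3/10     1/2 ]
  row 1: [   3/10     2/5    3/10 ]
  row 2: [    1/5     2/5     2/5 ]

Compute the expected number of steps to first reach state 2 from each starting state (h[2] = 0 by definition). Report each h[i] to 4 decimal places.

h = [2.3077, 2.8205, 0.0000]

First-step conditioning: h[2] = 0; for i ≠ 2, h[i] = 1 + Σ_k P[i][k]·h[k].
  h[0] = 1 + 1/5·h[0] + 3/10·h[1]
  h[1] = 1 + 3/10·h[0] + 2/5·h[1]
Solving the 2×2 linear system over states ≠ 2 gives exactly h = [30/13, 110/39, 0] (h[2] = 0 is the target).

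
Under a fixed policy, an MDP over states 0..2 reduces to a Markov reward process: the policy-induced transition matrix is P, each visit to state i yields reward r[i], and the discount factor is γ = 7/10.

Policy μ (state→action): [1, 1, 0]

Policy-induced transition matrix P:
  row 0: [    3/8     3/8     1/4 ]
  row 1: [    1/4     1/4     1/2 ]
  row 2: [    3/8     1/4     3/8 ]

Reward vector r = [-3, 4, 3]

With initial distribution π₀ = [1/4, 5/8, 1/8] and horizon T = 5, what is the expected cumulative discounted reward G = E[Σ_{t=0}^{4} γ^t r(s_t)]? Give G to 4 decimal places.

t=0: π = [0.2500, 0.6250, 0.1250], E[r] = 2.1250, γ^t·E[r] = 2.125000, running G = 2.125000
t=1: π = [0.2969, 0.2813, 0.4219], E[r] = 1.5000, γ^t·E[r] = 1.050000, running G = 3.175000
t=2: π = [0.3398, 0.2871, 0.3730], E[r] = 1.2480, γ^t·E[r] = 0.611543, running G = 3.786543
t=3: π = [0.3391, 0.2925, 0.3684], E[r] = 1.2578, γ^t·E[r] = 0.431430, running G = 4.217973
t=4: π = [0.3384, 0.2924, 0.3692], E[r] = 1.2617, γ^t·E[r] = 0.302946, running G = 4.520919

G = 4.5209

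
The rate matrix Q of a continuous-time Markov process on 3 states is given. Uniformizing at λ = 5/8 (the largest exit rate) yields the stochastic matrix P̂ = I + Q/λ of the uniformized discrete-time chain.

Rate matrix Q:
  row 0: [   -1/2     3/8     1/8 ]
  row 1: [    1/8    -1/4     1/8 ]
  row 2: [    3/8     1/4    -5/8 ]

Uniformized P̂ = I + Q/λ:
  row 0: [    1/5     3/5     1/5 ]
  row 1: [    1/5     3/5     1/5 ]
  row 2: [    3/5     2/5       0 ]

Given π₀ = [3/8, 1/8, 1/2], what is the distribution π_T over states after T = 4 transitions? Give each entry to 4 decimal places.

t=0: π = [0.3750, 0.1250, 0.5000]
t=1: π = [0.4000, 0.5000, 0.1000]
t=2: π = [0.2400, 0.5800, 0.1800]
t=3: π = [0.2720, 0.5640, 0.1640]
t=4: π = [0.2656, 0.5672, 0.1672]

π = [0.2656, 0.5672, 0.1672]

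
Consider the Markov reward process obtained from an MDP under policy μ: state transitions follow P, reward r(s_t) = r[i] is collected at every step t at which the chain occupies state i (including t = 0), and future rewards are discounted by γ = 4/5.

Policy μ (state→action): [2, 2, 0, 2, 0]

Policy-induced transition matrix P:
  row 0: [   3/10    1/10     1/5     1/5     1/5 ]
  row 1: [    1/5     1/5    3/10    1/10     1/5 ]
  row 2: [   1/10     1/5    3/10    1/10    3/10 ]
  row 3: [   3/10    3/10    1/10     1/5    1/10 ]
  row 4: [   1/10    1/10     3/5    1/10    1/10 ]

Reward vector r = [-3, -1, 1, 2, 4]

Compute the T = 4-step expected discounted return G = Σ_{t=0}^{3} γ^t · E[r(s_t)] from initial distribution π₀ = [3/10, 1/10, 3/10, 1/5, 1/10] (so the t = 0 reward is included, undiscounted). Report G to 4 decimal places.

t=0: π = [0.3000, 0.1000, 0.3000, 0.2000, 0.1000], E[r] = 0.1000, γ^t·E[r] = 0.100000, running G = 0.100000
t=1: π = [0.2100, 0.1800, 0.2600, 0.1500, 0.2000], E[r] = 0.5500, γ^t·E[r] = 0.440000, running G = 0.540000
t=2: π = [0.1900, 0.1740, 0.3090, 0.1360, 0.1910], E[r] = 0.6010, γ^t·E[r] = 0.384640, running G = 0.924640
t=3: π = [0.1826, 0.1755, 0.3111, 0.1326, 0.1982], E[r] = 0.6458, γ^t·E[r] = 0.330650, running G = 1.255290

G = 1.2553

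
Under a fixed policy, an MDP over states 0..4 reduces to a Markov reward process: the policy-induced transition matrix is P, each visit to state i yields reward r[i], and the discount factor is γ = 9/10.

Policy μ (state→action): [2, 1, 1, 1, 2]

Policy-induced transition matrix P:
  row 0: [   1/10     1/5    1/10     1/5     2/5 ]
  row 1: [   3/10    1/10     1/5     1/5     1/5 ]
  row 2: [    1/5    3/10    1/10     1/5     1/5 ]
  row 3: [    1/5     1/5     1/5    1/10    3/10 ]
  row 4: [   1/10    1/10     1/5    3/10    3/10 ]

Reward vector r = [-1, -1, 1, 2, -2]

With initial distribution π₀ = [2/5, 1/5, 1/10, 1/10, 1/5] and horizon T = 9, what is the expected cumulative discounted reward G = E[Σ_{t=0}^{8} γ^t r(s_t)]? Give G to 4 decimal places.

t=0: π = [0.4000, 0.2000, 0.1000, 0.1000, 0.2000], E[r] = -0.7000, γ^t·E[r] = -0.700000, running G = -0.700000
t=1: π = [0.1600, 0.1700, 0.1500, 0.2100, 0.3100], E[r] = -0.3800, γ^t·E[r] = -0.342000, running G = -1.042000
t=2: π = [0.1700, 0.1670, 0.1690, 0.2100, 0.2840], E[r] = -0.3160, γ^t·E[r] = -0.255960, running G = -1.297960
t=3: π = [0.1713, 0.1718, 0.1661, 0.2074, 0.2834], E[r] = -0.3290, γ^t·E[r] = -0.239841, running G = -1.537801
t=4: π = [0.1717, 0.1711, 0.1663, 0.2076, 0.2833], E[r] = -0.3280, γ^t·E[r] = -0.215214, running G = -1.753015
t=5: π = [0.1716, 0.1712, 0.1662, 0.2076, 0.2834], E[r] = -0.3283, γ^t·E[r] = -0.193863, running G = -1.946878
t=6: π = [0.1716, 0.1712, 0.1662, 0.2076, 0.2834], E[r] = -0.3282, γ^t·E[r] = -0.174432, running G = -2.121310
t=7: π = [0.1716, 0.1712, 0.1662, 0.2076, 0.2834], E[r] = -0.3282, γ^t·E[r] = -0.156996, running G = -2.278306
t=8: π = [0.1716, 0.1712, 0.1662, 0.2076, 0.2834], E[r] = -0.3282, γ^t·E[r] = -0.141295, running G = -2.419601

G = -2.4196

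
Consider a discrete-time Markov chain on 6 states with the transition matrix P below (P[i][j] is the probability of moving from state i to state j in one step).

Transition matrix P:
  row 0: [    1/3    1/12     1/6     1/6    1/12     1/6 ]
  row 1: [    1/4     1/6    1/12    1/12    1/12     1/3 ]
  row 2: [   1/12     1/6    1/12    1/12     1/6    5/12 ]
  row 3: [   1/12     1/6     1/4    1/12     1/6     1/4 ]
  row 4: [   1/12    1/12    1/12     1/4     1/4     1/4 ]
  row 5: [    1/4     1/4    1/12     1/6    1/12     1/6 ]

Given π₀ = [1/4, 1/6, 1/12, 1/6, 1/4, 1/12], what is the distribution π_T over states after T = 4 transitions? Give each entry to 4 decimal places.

π = [0.2011, 0.1600, 0.1236, 0.1418, 0.1267, 0.2467]

t=0: π = [0.2500, 0.1667, 0.0833, 0.1667, 0.2500, 0.0833]
t=1: π = [0.1875, 0.1319, 0.1319, 0.1528, 0.1458, 0.2500]
t=2: π = [0.1939, 0.1597, 0.1244, 0.1441, 0.1314, 0.2465]
t=3: π = [0.1995, 0.1601, 0.1235, 0.1419, 0.1276, 0.2473]
t=4: π = [0.2011, 0.1600, 0.1236, 0.1418, 0.1267, 0.2467]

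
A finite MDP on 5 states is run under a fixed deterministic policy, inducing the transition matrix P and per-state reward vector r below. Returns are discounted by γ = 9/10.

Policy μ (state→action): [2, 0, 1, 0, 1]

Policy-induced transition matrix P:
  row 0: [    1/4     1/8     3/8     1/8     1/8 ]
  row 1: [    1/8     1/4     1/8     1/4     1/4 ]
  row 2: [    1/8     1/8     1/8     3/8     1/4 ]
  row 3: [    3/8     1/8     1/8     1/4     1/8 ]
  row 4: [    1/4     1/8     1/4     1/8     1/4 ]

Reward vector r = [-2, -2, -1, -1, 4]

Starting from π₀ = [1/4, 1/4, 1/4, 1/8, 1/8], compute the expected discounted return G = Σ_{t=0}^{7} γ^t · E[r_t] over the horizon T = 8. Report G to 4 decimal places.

G = -2.7425

t=0: π = [0.2500, 0.2500, 0.2500, 0.1250, 0.1250], E[r] = -0.8750, γ^t·E[r] = -0.875000, running G = -0.875000
t=1: π = [0.2031, 0.1563, 0.2031, 0.2344, 0.2031], E[r] = -0.3438, γ^t·E[r] = -0.309375, running G = -1.184375
t=2: π = [0.2344, 0.1445, 0.2012, 0.2246, 0.1953], E[r] = -0.4023, γ^t·E[r] = -0.325898, running G = -1.510273
t=3: π = [0.2349, 0.1431, 0.2080, 0.2214, 0.1926], E[r] = -0.4148, γ^t·E[r] = -0.302385, running G = -1.812659
t=4: π = [0.2338, 0.1429, 0.2078, 0.2226, 0.1930], E[r] = -0.4119, γ^t·E[r] = -0.270225, running G = -2.082884
t=5: π = [0.2340, 0.1429, 0.2076, 0.2226, 0.1930], E[r] = -0.4121, γ^t·E[r] = -0.243324, running G = -2.326208
t=6: π = [0.2340, 0.1429, 0.2076, 0.2226, 0.1929], E[r] = -0.4123, γ^t·E[r] = -0.219096, running G = -2.545303
t=7: π = [0.2340, 0.1429, 0.2076, 0.2226, 0.1929], E[r] = -0.4122, γ^t·E[r] = -0.197177, running G = -2.742480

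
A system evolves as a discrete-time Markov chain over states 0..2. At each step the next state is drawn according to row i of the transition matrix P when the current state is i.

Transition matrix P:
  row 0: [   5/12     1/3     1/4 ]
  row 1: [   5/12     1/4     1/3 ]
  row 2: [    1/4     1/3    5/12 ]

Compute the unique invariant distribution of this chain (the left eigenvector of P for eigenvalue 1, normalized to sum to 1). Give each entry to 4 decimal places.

Balance equations π_j = Σ_i π_i·P[i][j]:
  π_0 = 5/12·π_0 + 5/12·π_1 + 1/4·π_2
  π_1 = 1/3·π_0 + 1/4·π_1 + 1/3·π_2
  normalize: π_0 + π_1 + π_2 = 1
Solving the linear system gives exactly π = [47/130, 4/13, 43/130].

π = [0.3615, 0.3077, 0.3308]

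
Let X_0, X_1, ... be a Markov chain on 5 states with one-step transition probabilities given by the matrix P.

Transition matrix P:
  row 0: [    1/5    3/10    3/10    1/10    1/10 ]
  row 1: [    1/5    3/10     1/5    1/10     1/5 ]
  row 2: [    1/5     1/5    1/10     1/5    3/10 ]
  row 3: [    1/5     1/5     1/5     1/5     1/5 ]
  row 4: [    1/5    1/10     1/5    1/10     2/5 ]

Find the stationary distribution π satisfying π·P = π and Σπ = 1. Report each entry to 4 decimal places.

π = [0.2000, 0.2167, 0.2000, 0.1333, 0.2500]

Balance equations π_j = Σ_i π_i·P[i][j]:
  π_0 = 1/5·π_0 + 1/5·π_1 + 1/5·π_2 + 1/5·π_3 + 1/5·π_4
  π_1 = 3/10·π_0 + 3/10·π_1 + 1/5·π_2 + 1/5·π_3 + 1/10·π_4
  π_2 = 3/10·π_0 + 1/5·π_1 + 1/10·π_2 + 1/5·π_3 + 1/5·π_4
  π_3 = 1/10·π_0 + 1/10·π_1 + 1/5·π_2 + 1/5·π_3 + 1/10·π_4
  normalize: π_0 + π_1 + π_2 + π_3 + π_4 = 1
Solving the linear system gives exactly π = [1/5, 13/60, 1/5, 2/15, 1/4].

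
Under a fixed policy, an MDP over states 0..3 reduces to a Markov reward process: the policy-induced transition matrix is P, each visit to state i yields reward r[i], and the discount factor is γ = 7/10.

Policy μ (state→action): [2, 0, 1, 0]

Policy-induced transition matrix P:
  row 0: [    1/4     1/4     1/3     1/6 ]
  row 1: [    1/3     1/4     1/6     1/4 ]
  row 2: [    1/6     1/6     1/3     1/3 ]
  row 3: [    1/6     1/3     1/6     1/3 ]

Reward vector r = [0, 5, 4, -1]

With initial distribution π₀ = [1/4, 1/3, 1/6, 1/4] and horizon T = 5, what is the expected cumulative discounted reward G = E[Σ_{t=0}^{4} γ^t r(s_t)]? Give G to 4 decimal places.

G = 5.5763

t=0: π = [0.2500, 0.3333, 0.1667, 0.2500], E[r] = 2.0833, γ^t·E[r] = 2.083333, running G = 2.083333
t=1: π = [0.2431, 0.2569, 0.2361, 0.2639], E[r] = 1.9653, γ^t·E[r] = 1.375694, running G = 3.459028
t=2: π = [0.2297, 0.2523, 0.2465, 0.2714], E[r] = 1.9763, γ^t·E[r] = 0.968374, running G = 4.427402
t=3: π = [0.2279, 0.2521, 0.2460, 0.2740], E[r] = 1.9705, γ^t·E[r] = 0.675893, running G = 5.103295
t=4: π = [0.2277, 0.2523, 0.2457, 0.2743], E[r] = 1.9699, γ^t·E[r] = 0.472976, running G = 5.576271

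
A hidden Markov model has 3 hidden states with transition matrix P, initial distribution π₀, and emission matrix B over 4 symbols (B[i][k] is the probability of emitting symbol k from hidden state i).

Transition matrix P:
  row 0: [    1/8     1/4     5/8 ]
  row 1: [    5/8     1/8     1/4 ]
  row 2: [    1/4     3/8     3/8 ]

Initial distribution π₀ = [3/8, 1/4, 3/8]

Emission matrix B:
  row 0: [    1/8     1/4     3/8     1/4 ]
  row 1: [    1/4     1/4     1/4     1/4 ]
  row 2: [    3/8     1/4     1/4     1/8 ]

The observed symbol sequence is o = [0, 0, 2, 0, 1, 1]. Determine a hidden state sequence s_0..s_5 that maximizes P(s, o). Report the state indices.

path = [2, 1, 0, 2, 1, 0]

t=0: δ = [4.688e-02, 6.250e-02, 1.406e-01]  (obs o_0=0)
t=1: δ = [4.883e-03, 1.318e-02, 1.978e-02]  ψ = [1, 2, 2]  (obs o_1=0)
t=2: δ = [3.090e-03, 1.854e-03, 1.854e-03]  ψ = [1, 2, 2]  (obs o_2=2)
t=3: δ = [1.448e-04, 1.931e-04, 7.242e-04]  ψ = [1, 0, 0]  (obs o_3=0)
t=4: δ = [4.526e-05, 6.789e-05, 6.789e-05]  ψ = [2, 2, 2]  (obs o_4=1)
t=5: δ = [1.061e-05, 6.365e-06, 7.072e-06]  ψ = [1, 2, 0]  (obs o_5=1)
backtrack: best end state = 0; path = [2, 1, 0, 2, 1, 0]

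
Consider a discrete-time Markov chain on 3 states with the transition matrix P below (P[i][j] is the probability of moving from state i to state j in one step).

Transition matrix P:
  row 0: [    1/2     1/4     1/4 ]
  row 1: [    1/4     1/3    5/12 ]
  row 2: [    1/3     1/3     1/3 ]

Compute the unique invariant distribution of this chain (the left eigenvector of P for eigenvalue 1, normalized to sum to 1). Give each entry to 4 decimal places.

Balance equations π_j = Σ_i π_i·P[i][j]:
  π_0 = 1/2·π_0 + 1/4·π_1 + 1/3·π_2
  π_1 = 1/4·π_0 + 1/3·π_1 + 1/3·π_2
  normalize: π_0 + π_1 + π_2 = 1
Solving the linear system gives exactly π = [44/119, 36/119, 39/119].

π = [0.3697, 0.3025, 0.3277]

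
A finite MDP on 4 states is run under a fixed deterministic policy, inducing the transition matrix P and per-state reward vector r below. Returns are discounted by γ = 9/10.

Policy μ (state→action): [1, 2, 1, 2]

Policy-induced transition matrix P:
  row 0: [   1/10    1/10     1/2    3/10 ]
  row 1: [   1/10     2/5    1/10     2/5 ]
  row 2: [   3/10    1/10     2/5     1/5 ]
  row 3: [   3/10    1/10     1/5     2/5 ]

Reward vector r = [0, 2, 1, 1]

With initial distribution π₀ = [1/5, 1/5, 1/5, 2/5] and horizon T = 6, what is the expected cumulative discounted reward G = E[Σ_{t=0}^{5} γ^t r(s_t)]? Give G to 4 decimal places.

t=0: π = [0.2000, 0.2000, 0.2000, 0.4000], E[r] = 1.0000, γ^t·E[r] = 1.000000, running G = 1.000000
t=1: π = [0.2200, 0.1600, 0.2800, 0.3400], E[r] = 0.9400, γ^t·E[r] = 0.846000, running G = 1.846000
t=2: π = [0.2240, 0.1480, 0.3060, 0.3220], E[r] = 0.9240, γ^t·E[r] = 0.748440, running G = 2.594440
t=3: π = [0.2256, 0.1444, 0.3136, 0.3164], E[r] = 0.9188, γ^t·E[r] = 0.669805, running G = 3.264245
t=4: π = [0.2260, 0.1433, 0.3160, 0.3147], E[r] = 0.9173, γ^t·E[r] = 0.601854, running G = 3.866099
t=5: π = [0.2261, 0.1430, 0.3167, 0.3142], E[r] = 0.9169, γ^t·E[r] = 0.541397, running G = 4.407496

G = 4.4075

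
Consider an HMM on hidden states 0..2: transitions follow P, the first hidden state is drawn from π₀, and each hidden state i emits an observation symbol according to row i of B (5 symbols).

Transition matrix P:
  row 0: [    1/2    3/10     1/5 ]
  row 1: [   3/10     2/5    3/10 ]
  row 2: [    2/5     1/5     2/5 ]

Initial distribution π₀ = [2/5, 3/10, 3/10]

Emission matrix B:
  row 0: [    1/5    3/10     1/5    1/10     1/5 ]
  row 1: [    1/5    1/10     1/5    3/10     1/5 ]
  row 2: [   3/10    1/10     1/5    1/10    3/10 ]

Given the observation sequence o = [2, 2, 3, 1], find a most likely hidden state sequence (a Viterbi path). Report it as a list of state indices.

path = [0, 0, 1, 0]

t=0: δ = [8.000e-02, 6.000e-02, 6.000e-02]  (obs o_0=2)
t=1: δ = [8.000e-03, 4.800e-03, 4.800e-03]  ψ = [0, 0, 2]  (obs o_1=2)
t=2: δ = [4.000e-04, 7.200e-04, 1.920e-04]  ψ = [0, 0, 2]  (obs o_2=3)
t=3: δ = [6.480e-05, 2.880e-05, 2.160e-05]  ψ = [1, 1, 1]  (obs o_3=1)
backtrack: best end state = 0; path = [0, 0, 1, 0]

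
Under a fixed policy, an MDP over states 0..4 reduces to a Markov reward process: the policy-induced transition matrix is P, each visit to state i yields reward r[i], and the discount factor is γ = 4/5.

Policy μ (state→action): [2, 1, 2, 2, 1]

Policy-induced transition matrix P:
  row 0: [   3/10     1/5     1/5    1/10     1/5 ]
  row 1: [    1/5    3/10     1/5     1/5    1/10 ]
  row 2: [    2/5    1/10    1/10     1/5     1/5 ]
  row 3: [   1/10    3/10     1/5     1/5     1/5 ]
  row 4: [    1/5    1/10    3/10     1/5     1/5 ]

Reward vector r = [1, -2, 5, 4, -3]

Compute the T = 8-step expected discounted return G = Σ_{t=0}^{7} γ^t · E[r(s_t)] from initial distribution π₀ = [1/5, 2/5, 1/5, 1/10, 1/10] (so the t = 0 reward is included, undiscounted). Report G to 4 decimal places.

G = 3.6512

t=0: π = [0.2000, 0.4000, 0.2000, 0.1000, 0.1000], E[r] = 0.5000, γ^t·E[r] = 0.500000, running G = 0.500000
t=1: π = [0.2500, 0.2200, 0.1900, 0.1800, 0.1600], E[r] = 1.0000, γ^t·E[r] = 0.800000, running G = 1.300000
t=2: π = [0.2450, 0.2050, 0.1970, 0.1750, 0.1780], E[r] = 0.9860, γ^t·E[r] = 0.631040, running G = 1.931040
t=3: π = [0.2464, 0.2005, 0.1981, 0.1755, 0.1795], E[r] = 0.9994, γ^t·E[r] = 0.511693, running G = 2.442733
t=4: π = [0.2467, 0.1998, 0.1981, 0.1754, 0.1800], E[r] = 0.9993, γ^t·E[r] = 0.409321, running G = 2.852054
t=5: π = [0.2468, 0.1997, 0.1982, 0.1753, 0.1800], E[r] = 0.9995, γ^t·E[r] = 0.327521, running G = 3.179575
t=6: π = [0.2468, 0.1997, 0.1982, 0.1753, 0.1800], E[r] = 0.9995, γ^t·E[r] = 0.262023, running G = 3.441598
t=7: π = [0.2468, 0.1997, 0.1982, 0.1753, 0.1800], E[r] = 0.9995, γ^t·E[r] = 0.209619, running G = 3.651216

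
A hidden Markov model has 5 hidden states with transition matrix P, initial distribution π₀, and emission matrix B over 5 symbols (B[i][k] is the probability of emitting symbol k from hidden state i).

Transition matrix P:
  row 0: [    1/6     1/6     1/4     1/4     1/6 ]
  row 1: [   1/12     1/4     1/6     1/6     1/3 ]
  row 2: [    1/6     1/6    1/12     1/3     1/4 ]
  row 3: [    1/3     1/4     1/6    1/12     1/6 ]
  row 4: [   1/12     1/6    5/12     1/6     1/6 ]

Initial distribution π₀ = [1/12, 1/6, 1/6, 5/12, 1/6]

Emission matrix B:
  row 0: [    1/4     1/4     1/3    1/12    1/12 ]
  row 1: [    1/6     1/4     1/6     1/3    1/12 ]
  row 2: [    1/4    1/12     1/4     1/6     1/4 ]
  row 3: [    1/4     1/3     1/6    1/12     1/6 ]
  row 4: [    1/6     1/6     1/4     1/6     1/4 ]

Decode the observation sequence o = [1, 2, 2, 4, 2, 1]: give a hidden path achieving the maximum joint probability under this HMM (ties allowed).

path = [3, 0, 2, 4, 2, 3]

t=0: δ = [2.083e-02, 4.167e-02, 1.389e-02, 1.389e-01, 2.778e-02]  (obs o_0=1)
t=1: δ = [1.543e-02, 5.787e-03, 5.787e-03, 1.929e-03, 5.787e-03]  ψ = [3, 3, 3, 3, 3]  (obs o_1=2)
t=2: δ = [8.573e-04, 4.287e-04, 9.645e-04, 6.430e-04, 6.430e-04]  ψ = [0, 0, 0, 0, 0]  (obs o_2=2)
t=3: δ = [1.786e-05, 1.340e-05, 6.698e-05, 5.358e-05, 6.028e-05]  ψ = [3, 2, 4, 2, 2]  (obs o_3=4)
t=4: δ = [5.954e-06, 2.233e-06, 6.279e-06, 3.721e-06, 4.186e-06]  ψ = [3, 3, 4, 2, 2]  (obs o_4=2)
t=5: δ = [3.101e-07, 2.616e-07, 1.454e-07, 6.977e-07, 2.616e-07]  ψ = [3, 2, 4, 2, 2]  (obs o_5=1)
backtrack: best end state = 3; path = [3, 0, 2, 4, 2, 3]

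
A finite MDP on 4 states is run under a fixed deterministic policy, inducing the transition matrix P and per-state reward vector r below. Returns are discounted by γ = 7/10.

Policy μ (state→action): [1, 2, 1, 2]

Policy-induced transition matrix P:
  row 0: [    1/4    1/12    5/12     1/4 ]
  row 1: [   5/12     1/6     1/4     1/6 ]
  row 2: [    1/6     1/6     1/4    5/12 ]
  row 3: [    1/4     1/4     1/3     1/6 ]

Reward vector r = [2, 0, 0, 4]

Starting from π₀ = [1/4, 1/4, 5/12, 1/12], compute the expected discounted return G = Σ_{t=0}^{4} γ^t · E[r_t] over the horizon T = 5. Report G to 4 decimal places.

t=0: π = [0.2500, 0.2500, 0.4167, 0.0833], E[r] = 0.8333, γ^t·E[r] = 0.833333, running G = 0.833333
t=1: π = [0.2569, 0.1528, 0.2986, 0.2917], E[r] = 1.6806, γ^t·E[r] = 1.176389, running G = 2.009722
t=2: π = [0.2506, 0.1696, 0.3171, 0.2627], E[r] = 1.5521, γ^t·E[r] = 0.760521, running G = 2.770243
t=3: π = [0.2518, 0.1677, 0.3137, 0.2668], E[r] = 1.5710, γ^t·E[r] = 0.538849, running G = 3.309092
t=4: π = [0.2518, 0.1679, 0.3142, 0.2661], E[r] = 1.5679, γ^t·E[r] = 0.376449, running G = 3.685541

G = 3.6855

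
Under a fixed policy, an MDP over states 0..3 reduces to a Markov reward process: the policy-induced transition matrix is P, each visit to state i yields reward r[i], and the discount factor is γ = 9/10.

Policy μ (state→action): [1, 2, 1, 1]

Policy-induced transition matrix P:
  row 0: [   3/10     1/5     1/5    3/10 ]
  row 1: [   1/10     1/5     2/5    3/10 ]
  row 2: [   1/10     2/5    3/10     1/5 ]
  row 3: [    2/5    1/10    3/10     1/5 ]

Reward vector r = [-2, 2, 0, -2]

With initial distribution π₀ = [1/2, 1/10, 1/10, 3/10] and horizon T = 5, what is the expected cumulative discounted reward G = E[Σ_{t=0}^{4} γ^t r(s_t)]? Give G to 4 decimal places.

t=0: π = [0.5000, 0.1000, 0.1000, 0.3000], E[r] = -1.4000, γ^t·E[r] = -1.400000, running G = -1.400000
t=1: π = [0.2900, 0.1900, 0.2600, 0.2600], E[r] = -0.7200, γ^t·E[r] = -0.648000, running G = -2.048000
t=2: π = [0.2360, 0.2260, 0.2900, 0.2480], E[r] = -0.5160, γ^t·E[r] = -0.417960, running G = -2.465960
t=3: π = [0.2216, 0.2332, 0.2990, 0.2462], E[r] = -0.4692, γ^t·E[r] = -0.342047, running G = -2.808007
t=4: π = [0.2182, 0.2352, 0.3012, 0.2455], E[r] = -0.4570, γ^t·E[r] = -0.299811, running G = -3.107818

G = -3.1078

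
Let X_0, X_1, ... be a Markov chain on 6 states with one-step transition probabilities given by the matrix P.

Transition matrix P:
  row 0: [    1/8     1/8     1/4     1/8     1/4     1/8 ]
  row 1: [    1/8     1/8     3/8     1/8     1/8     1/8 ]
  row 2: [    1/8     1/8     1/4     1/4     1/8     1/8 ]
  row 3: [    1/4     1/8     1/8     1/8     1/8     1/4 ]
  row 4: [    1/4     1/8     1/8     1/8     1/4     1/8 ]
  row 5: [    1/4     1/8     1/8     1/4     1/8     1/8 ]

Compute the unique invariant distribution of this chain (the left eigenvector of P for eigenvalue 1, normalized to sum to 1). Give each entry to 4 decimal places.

π = [0.1855, 0.1250, 0.2051, 0.1689, 0.1694, 0.1461]

Balance equations π_j = Σ_i π_i·P[i][j]:
  π_0 = 1/8·π_0 + 1/8·π_1 + 1/8·π_2 + 1/4·π_3 + 1/4·π_4 + 1/4·π_5
  π_1 = 1/8·π_0 + 1/8·π_1 + 1/8·π_2 + 1/8·π_3 + 1/8·π_4 + 1/8·π_5
  π_2 = 1/4·π_0 + 3/8·π_1 + 1/4·π_2 + 1/8·π_3 + 1/8·π_4 + 1/8·π_5
  π_3 = 1/8·π_0 + 1/8·π_1 + 1/4·π_2 + 1/8·π_3 + 1/8·π_4 + 1/4·π_5
  π_4 = 1/4·π_0 + 1/8·π_1 + 1/8·π_2 + 1/8·π_3 + 1/4·π_4 + 1/8·π_5
  normalize: π_0 + π_1 + π_2 + π_3 + π_4 + π_5 = 1
Solving the linear system gives exactly π = [95/512, 1/8, 105/512, 227/1344, 607/3584, 1571/10752].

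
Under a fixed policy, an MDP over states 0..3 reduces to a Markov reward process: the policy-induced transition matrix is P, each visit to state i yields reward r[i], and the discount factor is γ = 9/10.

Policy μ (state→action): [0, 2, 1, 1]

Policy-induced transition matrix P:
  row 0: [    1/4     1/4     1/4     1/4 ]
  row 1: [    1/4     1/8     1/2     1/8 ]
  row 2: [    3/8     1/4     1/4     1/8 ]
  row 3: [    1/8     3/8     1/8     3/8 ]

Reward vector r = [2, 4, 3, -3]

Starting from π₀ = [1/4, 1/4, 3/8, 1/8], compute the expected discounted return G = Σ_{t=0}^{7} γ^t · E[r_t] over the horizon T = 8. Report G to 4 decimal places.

G = 10.4586

t=0: π = [0.2500, 0.2500, 0.3750, 0.1250], E[r] = 2.2500, γ^t·E[r] = 2.250000, running G = 2.250000
t=1: π = [0.2813, 0.2344, 0.2969, 0.1875], E[r] = 1.8281, γ^t·E[r] = 1.645313, running G = 3.895313
t=2: π = [0.2637, 0.2441, 0.2852, 0.2070], E[r] = 1.7383, γ^t·E[r] = 1.408008, running G = 5.303320
t=3: π = [0.2598, 0.2454, 0.2852, 0.2097], E[r] = 1.7273, γ^t·E[r] = 1.259198, running G = 6.562518
t=4: π = [0.2594, 0.2455, 0.2851, 0.2099], E[r] = 1.7267, γ^t·E[r] = 1.132898, running G = 7.695416
t=5: π = [0.2594, 0.2455, 0.2851, 0.2099], E[r] = 1.7267, γ^t·E[r] = 1.019610, running G = 8.715026
t=6: π = [0.2594, 0.2455, 0.2851, 0.2099], E[r] = 1.7267, γ^t·E[r] = 0.917656, running G = 9.632682
t=7: π = [0.2594, 0.2455, 0.2851, 0.2099], E[r] = 1.7267, γ^t·E[r] = 0.825891, running G = 10.458573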